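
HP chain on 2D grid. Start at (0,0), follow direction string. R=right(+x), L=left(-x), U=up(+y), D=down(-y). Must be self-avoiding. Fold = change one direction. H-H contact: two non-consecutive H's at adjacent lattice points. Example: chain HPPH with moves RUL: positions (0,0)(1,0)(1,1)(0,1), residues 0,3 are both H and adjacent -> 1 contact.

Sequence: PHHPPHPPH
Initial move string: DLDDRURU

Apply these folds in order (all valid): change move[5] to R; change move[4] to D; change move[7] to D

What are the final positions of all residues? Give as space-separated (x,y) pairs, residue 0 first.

Initial moves: DLDDRURU
Fold: move[5]->R => DLDDRRRU (positions: [(0, 0), (0, -1), (-1, -1), (-1, -2), (-1, -3), (0, -3), (1, -3), (2, -3), (2, -2)])
Fold: move[4]->D => DLDDDRRU (positions: [(0, 0), (0, -1), (-1, -1), (-1, -2), (-1, -3), (-1, -4), (0, -4), (1, -4), (1, -3)])
Fold: move[7]->D => DLDDDRRD (positions: [(0, 0), (0, -1), (-1, -1), (-1, -2), (-1, -3), (-1, -4), (0, -4), (1, -4), (1, -5)])

Answer: (0,0) (0,-1) (-1,-1) (-1,-2) (-1,-3) (-1,-4) (0,-4) (1,-4) (1,-5)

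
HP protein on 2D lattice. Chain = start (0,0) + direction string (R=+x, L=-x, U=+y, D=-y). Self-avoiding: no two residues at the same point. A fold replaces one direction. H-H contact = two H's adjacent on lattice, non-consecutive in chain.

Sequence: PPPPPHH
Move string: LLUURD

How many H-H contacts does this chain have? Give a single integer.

Positions: [(0, 0), (-1, 0), (-2, 0), (-2, 1), (-2, 2), (-1, 2), (-1, 1)]
No H-H contacts found.

Answer: 0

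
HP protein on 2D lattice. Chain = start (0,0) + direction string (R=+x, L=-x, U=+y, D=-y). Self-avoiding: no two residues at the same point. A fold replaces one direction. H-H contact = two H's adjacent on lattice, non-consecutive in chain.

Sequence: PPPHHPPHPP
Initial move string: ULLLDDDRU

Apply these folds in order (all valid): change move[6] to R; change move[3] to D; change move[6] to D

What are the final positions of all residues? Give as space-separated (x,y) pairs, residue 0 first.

Answer: (0,0) (0,1) (-1,1) (-2,1) (-2,0) (-2,-1) (-2,-2) (-2,-3) (-1,-3) (-1,-2)

Derivation:
Initial moves: ULLLDDDRU
Fold: move[6]->R => ULLLDDRRU (positions: [(0, 0), (0, 1), (-1, 1), (-2, 1), (-3, 1), (-3, 0), (-3, -1), (-2, -1), (-1, -1), (-1, 0)])
Fold: move[3]->D => ULLDDDRRU (positions: [(0, 0), (0, 1), (-1, 1), (-2, 1), (-2, 0), (-2, -1), (-2, -2), (-1, -2), (0, -2), (0, -1)])
Fold: move[6]->D => ULLDDDDRU (positions: [(0, 0), (0, 1), (-1, 1), (-2, 1), (-2, 0), (-2, -1), (-2, -2), (-2, -3), (-1, -3), (-1, -2)])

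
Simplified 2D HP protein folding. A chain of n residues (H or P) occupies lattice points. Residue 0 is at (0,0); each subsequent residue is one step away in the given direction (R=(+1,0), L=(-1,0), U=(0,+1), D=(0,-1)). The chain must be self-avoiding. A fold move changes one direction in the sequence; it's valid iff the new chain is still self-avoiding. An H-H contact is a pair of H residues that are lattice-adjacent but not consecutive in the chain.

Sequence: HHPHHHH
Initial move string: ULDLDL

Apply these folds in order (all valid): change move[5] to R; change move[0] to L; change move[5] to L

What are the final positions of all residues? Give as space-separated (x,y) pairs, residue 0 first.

Answer: (0,0) (-1,0) (-2,0) (-2,-1) (-3,-1) (-3,-2) (-4,-2)

Derivation:
Initial moves: ULDLDL
Fold: move[5]->R => ULDLDR (positions: [(0, 0), (0, 1), (-1, 1), (-1, 0), (-2, 0), (-2, -1), (-1, -1)])
Fold: move[0]->L => LLDLDR (positions: [(0, 0), (-1, 0), (-2, 0), (-2, -1), (-3, -1), (-3, -2), (-2, -2)])
Fold: move[5]->L => LLDLDL (positions: [(0, 0), (-1, 0), (-2, 0), (-2, -1), (-3, -1), (-3, -2), (-4, -2)])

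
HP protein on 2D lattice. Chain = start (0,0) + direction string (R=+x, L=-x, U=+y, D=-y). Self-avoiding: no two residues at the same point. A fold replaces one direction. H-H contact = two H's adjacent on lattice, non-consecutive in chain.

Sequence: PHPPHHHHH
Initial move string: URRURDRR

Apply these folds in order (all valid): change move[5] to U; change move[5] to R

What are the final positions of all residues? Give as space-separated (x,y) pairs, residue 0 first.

Answer: (0,0) (0,1) (1,1) (2,1) (2,2) (3,2) (4,2) (5,2) (6,2)

Derivation:
Initial moves: URRURDRR
Fold: move[5]->U => URRURURR (positions: [(0, 0), (0, 1), (1, 1), (2, 1), (2, 2), (3, 2), (3, 3), (4, 3), (5, 3)])
Fold: move[5]->R => URRURRRR (positions: [(0, 0), (0, 1), (1, 1), (2, 1), (2, 2), (3, 2), (4, 2), (5, 2), (6, 2)])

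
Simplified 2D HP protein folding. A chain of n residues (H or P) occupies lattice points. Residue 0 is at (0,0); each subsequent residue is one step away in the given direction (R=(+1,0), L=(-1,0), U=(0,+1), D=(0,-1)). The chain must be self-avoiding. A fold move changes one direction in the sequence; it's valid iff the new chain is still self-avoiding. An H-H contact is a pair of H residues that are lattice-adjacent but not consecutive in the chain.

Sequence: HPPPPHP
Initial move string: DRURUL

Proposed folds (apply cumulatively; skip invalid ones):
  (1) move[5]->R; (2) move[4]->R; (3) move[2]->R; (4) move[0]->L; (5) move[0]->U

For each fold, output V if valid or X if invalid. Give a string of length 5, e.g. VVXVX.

Initial: DRURUL -> [(0, 0), (0, -1), (1, -1), (1, 0), (2, 0), (2, 1), (1, 1)]
Fold 1: move[5]->R => DRURUR VALID
Fold 2: move[4]->R => DRURRR VALID
Fold 3: move[2]->R => DRRRRR VALID
Fold 4: move[0]->L => LRRRRR INVALID (collision), skipped
Fold 5: move[0]->U => URRRRR VALID

Answer: VVVXV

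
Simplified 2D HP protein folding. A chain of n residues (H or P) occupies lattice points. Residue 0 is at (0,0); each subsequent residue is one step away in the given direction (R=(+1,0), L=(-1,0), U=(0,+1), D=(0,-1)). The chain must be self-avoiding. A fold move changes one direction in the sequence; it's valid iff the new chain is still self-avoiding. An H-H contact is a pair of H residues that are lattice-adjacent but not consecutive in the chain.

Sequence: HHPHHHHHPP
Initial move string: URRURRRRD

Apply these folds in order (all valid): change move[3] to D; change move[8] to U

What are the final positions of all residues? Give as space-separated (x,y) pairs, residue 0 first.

Initial moves: URRURRRRD
Fold: move[3]->D => URRDRRRRD (positions: [(0, 0), (0, 1), (1, 1), (2, 1), (2, 0), (3, 0), (4, 0), (5, 0), (6, 0), (6, -1)])
Fold: move[8]->U => URRDRRRRU (positions: [(0, 0), (0, 1), (1, 1), (2, 1), (2, 0), (3, 0), (4, 0), (5, 0), (6, 0), (6, 1)])

Answer: (0,0) (0,1) (1,1) (2,1) (2,0) (3,0) (4,0) (5,0) (6,0) (6,1)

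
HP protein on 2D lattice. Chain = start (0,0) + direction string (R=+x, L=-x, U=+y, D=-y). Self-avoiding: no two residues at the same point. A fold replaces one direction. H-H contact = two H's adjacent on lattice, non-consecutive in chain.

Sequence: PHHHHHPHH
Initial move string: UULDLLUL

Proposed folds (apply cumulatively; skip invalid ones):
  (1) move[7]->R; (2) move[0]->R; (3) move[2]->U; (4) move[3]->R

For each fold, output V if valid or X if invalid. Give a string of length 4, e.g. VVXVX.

Answer: VXXX

Derivation:
Initial: UULDLLUL -> [(0, 0), (0, 1), (0, 2), (-1, 2), (-1, 1), (-2, 1), (-3, 1), (-3, 2), (-4, 2)]
Fold 1: move[7]->R => UULDLLUR VALID
Fold 2: move[0]->R => RULDLLUR INVALID (collision), skipped
Fold 3: move[2]->U => UUUDLLUR INVALID (collision), skipped
Fold 4: move[3]->R => UULRLLUR INVALID (collision), skipped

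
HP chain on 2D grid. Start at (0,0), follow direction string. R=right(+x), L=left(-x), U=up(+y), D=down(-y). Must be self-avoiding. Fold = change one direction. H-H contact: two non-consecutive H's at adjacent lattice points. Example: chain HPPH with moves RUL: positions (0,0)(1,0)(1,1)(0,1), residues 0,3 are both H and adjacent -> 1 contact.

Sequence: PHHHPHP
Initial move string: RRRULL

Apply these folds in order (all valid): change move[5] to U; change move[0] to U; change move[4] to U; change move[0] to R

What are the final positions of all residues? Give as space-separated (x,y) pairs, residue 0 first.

Answer: (0,0) (1,0) (2,0) (3,0) (3,1) (3,2) (3,3)

Derivation:
Initial moves: RRRULL
Fold: move[5]->U => RRRULU (positions: [(0, 0), (1, 0), (2, 0), (3, 0), (3, 1), (2, 1), (2, 2)])
Fold: move[0]->U => URRULU (positions: [(0, 0), (0, 1), (1, 1), (2, 1), (2, 2), (1, 2), (1, 3)])
Fold: move[4]->U => URRUUU (positions: [(0, 0), (0, 1), (1, 1), (2, 1), (2, 2), (2, 3), (2, 4)])
Fold: move[0]->R => RRRUUU (positions: [(0, 0), (1, 0), (2, 0), (3, 0), (3, 1), (3, 2), (3, 3)])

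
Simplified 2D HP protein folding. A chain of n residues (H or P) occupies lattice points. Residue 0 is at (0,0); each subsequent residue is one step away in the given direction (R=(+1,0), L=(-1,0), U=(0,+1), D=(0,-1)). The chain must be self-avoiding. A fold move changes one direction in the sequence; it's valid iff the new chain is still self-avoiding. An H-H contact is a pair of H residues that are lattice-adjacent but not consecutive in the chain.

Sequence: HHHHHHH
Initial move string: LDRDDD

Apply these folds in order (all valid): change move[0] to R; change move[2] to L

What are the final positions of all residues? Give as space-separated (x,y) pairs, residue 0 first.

Answer: (0,0) (1,0) (1,-1) (0,-1) (0,-2) (0,-3) (0,-4)

Derivation:
Initial moves: LDRDDD
Fold: move[0]->R => RDRDDD (positions: [(0, 0), (1, 0), (1, -1), (2, -1), (2, -2), (2, -3), (2, -4)])
Fold: move[2]->L => RDLDDD (positions: [(0, 0), (1, 0), (1, -1), (0, -1), (0, -2), (0, -3), (0, -4)])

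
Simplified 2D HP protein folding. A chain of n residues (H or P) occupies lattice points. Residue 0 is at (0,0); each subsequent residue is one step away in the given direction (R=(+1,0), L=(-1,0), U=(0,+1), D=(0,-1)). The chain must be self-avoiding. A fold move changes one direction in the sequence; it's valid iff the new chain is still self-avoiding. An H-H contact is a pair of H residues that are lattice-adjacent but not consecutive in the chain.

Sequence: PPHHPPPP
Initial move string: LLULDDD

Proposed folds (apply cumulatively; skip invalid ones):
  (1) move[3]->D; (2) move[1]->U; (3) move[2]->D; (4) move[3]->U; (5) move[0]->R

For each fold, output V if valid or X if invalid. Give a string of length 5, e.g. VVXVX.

Answer: XVXXX

Derivation:
Initial: LLULDDD -> [(0, 0), (-1, 0), (-2, 0), (-2, 1), (-3, 1), (-3, 0), (-3, -1), (-3, -2)]
Fold 1: move[3]->D => LLUDDDD INVALID (collision), skipped
Fold 2: move[1]->U => LUULDDD VALID
Fold 3: move[2]->D => LUDLDDD INVALID (collision), skipped
Fold 4: move[3]->U => LUUUDDD INVALID (collision), skipped
Fold 5: move[0]->R => RUULDDD INVALID (collision), skipped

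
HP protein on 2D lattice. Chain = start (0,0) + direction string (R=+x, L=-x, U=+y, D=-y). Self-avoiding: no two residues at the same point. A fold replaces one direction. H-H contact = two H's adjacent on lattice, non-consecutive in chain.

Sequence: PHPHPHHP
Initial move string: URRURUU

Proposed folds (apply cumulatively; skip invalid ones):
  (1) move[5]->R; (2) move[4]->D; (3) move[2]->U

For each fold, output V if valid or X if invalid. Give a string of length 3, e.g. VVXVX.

Initial: URRURUU -> [(0, 0), (0, 1), (1, 1), (2, 1), (2, 2), (3, 2), (3, 3), (3, 4)]
Fold 1: move[5]->R => URRURRU VALID
Fold 2: move[4]->D => URRUDRU INVALID (collision), skipped
Fold 3: move[2]->U => URUURRU VALID

Answer: VXV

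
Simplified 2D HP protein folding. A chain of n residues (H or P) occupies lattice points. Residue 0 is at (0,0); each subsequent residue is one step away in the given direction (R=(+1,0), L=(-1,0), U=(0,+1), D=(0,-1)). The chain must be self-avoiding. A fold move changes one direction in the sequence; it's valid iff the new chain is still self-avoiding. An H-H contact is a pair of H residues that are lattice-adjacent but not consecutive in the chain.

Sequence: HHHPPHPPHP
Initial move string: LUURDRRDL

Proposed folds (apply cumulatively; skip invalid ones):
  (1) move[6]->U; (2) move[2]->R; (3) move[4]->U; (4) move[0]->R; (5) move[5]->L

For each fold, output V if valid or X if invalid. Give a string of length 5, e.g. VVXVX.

Initial: LUURDRRDL -> [(0, 0), (-1, 0), (-1, 1), (-1, 2), (0, 2), (0, 1), (1, 1), (2, 1), (2, 0), (1, 0)]
Fold 1: move[6]->U => LUURDRUDL INVALID (collision), skipped
Fold 2: move[2]->R => LURRDRRDL VALID
Fold 3: move[4]->U => LURRURRDL VALID
Fold 4: move[0]->R => RURRURRDL VALID
Fold 5: move[5]->L => RURRULRDL INVALID (collision), skipped

Answer: XVVVX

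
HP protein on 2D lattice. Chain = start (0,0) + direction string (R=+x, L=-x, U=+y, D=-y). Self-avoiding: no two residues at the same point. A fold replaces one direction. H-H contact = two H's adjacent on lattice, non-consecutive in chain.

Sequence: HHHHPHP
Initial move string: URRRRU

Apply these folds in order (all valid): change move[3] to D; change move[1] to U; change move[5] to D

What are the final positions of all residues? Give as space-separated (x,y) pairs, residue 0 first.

Initial moves: URRRRU
Fold: move[3]->D => URRDRU (positions: [(0, 0), (0, 1), (1, 1), (2, 1), (2, 0), (3, 0), (3, 1)])
Fold: move[1]->U => UURDRU (positions: [(0, 0), (0, 1), (0, 2), (1, 2), (1, 1), (2, 1), (2, 2)])
Fold: move[5]->D => UURDRD (positions: [(0, 0), (0, 1), (0, 2), (1, 2), (1, 1), (2, 1), (2, 0)])

Answer: (0,0) (0,1) (0,2) (1,2) (1,1) (2,1) (2,0)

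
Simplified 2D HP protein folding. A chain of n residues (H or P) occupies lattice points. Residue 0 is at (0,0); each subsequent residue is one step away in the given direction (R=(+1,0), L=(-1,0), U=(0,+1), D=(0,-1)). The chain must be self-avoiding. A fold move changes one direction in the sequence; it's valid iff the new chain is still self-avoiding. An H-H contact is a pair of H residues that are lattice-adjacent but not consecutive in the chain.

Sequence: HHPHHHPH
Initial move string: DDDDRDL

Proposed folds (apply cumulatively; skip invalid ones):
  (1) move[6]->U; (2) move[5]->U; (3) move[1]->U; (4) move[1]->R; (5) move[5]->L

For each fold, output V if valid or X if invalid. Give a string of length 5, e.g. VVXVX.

Initial: DDDDRDL -> [(0, 0), (0, -1), (0, -2), (0, -3), (0, -4), (1, -4), (1, -5), (0, -5)]
Fold 1: move[6]->U => DDDDRDU INVALID (collision), skipped
Fold 2: move[5]->U => DDDDRUL INVALID (collision), skipped
Fold 3: move[1]->U => DUDDRDL INVALID (collision), skipped
Fold 4: move[1]->R => DRDDRDL VALID
Fold 5: move[5]->L => DRDDRLL INVALID (collision), skipped

Answer: XXXVX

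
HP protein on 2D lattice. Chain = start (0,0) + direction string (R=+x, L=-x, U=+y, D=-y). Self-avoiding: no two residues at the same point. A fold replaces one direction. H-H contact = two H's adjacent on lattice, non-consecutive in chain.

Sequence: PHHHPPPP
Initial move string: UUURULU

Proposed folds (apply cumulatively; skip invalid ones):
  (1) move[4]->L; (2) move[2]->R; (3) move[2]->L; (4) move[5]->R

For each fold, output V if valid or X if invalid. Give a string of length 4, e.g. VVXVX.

Answer: XVXV

Derivation:
Initial: UUURULU -> [(0, 0), (0, 1), (0, 2), (0, 3), (1, 3), (1, 4), (0, 4), (0, 5)]
Fold 1: move[4]->L => UUURLLU INVALID (collision), skipped
Fold 2: move[2]->R => UURRULU VALID
Fold 3: move[2]->L => UULRULU INVALID (collision), skipped
Fold 4: move[5]->R => UURRURU VALID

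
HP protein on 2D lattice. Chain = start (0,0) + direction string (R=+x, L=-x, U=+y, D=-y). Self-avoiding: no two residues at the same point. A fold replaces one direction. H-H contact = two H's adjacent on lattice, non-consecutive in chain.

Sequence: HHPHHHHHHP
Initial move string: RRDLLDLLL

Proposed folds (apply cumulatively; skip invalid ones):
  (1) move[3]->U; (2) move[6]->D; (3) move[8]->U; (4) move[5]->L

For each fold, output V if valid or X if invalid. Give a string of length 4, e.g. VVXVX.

Answer: XVVV

Derivation:
Initial: RRDLLDLLL -> [(0, 0), (1, 0), (2, 0), (2, -1), (1, -1), (0, -1), (0, -2), (-1, -2), (-2, -2), (-3, -2)]
Fold 1: move[3]->U => RRDULDLLL INVALID (collision), skipped
Fold 2: move[6]->D => RRDLLDDLL VALID
Fold 3: move[8]->U => RRDLLDDLU VALID
Fold 4: move[5]->L => RRDLLLDLU VALID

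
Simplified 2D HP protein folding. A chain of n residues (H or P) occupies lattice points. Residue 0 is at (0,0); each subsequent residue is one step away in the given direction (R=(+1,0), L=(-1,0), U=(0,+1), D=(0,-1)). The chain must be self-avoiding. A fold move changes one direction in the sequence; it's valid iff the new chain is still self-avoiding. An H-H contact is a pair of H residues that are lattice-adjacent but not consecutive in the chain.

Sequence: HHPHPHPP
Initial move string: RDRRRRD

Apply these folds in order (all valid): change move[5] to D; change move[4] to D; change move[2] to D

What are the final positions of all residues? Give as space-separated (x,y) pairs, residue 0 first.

Initial moves: RDRRRRD
Fold: move[5]->D => RDRRRDD (positions: [(0, 0), (1, 0), (1, -1), (2, -1), (3, -1), (4, -1), (4, -2), (4, -3)])
Fold: move[4]->D => RDRRDDD (positions: [(0, 0), (1, 0), (1, -1), (2, -1), (3, -1), (3, -2), (3, -3), (3, -4)])
Fold: move[2]->D => RDDRDDD (positions: [(0, 0), (1, 0), (1, -1), (1, -2), (2, -2), (2, -3), (2, -4), (2, -5)])

Answer: (0,0) (1,0) (1,-1) (1,-2) (2,-2) (2,-3) (2,-4) (2,-5)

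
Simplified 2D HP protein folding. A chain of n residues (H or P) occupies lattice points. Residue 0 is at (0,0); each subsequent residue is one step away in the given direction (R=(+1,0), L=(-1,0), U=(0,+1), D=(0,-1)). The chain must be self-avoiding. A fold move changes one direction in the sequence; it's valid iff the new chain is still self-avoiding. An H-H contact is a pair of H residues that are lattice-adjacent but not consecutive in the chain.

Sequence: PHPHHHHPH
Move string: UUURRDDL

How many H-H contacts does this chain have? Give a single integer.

Answer: 1

Derivation:
Positions: [(0, 0), (0, 1), (0, 2), (0, 3), (1, 3), (2, 3), (2, 2), (2, 1), (1, 1)]
H-H contact: residue 1 @(0,1) - residue 8 @(1, 1)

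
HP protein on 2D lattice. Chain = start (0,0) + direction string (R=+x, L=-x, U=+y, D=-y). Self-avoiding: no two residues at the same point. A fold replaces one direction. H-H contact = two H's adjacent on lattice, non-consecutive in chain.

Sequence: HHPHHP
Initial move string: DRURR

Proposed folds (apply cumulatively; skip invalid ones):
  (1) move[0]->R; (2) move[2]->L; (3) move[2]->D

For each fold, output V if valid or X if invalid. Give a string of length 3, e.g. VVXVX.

Answer: VXV

Derivation:
Initial: DRURR -> [(0, 0), (0, -1), (1, -1), (1, 0), (2, 0), (3, 0)]
Fold 1: move[0]->R => RRURR VALID
Fold 2: move[2]->L => RRLRR INVALID (collision), skipped
Fold 3: move[2]->D => RRDRR VALID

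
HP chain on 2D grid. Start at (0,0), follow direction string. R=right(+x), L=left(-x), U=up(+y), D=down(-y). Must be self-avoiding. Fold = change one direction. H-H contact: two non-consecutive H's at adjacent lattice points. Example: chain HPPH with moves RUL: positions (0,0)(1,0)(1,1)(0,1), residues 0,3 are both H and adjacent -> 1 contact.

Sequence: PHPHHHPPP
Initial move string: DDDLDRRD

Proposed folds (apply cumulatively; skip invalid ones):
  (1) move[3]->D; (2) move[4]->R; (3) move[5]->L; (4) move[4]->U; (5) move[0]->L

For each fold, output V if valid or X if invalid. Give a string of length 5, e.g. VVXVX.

Answer: VVXXV

Derivation:
Initial: DDDLDRRD -> [(0, 0), (0, -1), (0, -2), (0, -3), (-1, -3), (-1, -4), (0, -4), (1, -4), (1, -5)]
Fold 1: move[3]->D => DDDDDRRD VALID
Fold 2: move[4]->R => DDDDRRRD VALID
Fold 3: move[5]->L => DDDDRLRD INVALID (collision), skipped
Fold 4: move[4]->U => DDDDURRD INVALID (collision), skipped
Fold 5: move[0]->L => LDDDRRRD VALID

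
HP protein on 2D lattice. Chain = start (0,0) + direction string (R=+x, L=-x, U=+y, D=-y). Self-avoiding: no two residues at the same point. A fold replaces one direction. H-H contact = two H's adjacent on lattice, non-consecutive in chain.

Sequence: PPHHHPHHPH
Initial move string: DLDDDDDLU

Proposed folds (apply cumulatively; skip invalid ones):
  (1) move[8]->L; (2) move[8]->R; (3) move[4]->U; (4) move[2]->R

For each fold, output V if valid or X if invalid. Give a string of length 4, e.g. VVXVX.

Initial: DLDDDDDLU -> [(0, 0), (0, -1), (-1, -1), (-1, -2), (-1, -3), (-1, -4), (-1, -5), (-1, -6), (-2, -6), (-2, -5)]
Fold 1: move[8]->L => DLDDDDDLL VALID
Fold 2: move[8]->R => DLDDDDDLR INVALID (collision), skipped
Fold 3: move[4]->U => DLDDUDDLL INVALID (collision), skipped
Fold 4: move[2]->R => DLRDDDDLL INVALID (collision), skipped

Answer: VXXX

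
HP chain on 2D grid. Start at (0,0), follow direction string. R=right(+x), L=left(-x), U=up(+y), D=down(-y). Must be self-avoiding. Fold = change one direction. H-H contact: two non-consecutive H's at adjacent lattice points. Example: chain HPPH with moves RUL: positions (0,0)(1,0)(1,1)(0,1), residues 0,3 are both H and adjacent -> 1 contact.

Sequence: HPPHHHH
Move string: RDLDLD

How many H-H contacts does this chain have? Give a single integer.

Positions: [(0, 0), (1, 0), (1, -1), (0, -1), (0, -2), (-1, -2), (-1, -3)]
H-H contact: residue 0 @(0,0) - residue 3 @(0, -1)

Answer: 1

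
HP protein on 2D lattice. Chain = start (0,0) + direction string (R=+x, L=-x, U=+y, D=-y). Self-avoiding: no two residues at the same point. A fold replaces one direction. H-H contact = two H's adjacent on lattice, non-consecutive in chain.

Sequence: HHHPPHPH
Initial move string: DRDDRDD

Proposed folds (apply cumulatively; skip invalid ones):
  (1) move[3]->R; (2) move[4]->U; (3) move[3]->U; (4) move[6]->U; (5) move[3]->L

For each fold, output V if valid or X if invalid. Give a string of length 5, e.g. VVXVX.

Initial: DRDDRDD -> [(0, 0), (0, -1), (1, -1), (1, -2), (1, -3), (2, -3), (2, -4), (2, -5)]
Fold 1: move[3]->R => DRDRRDD VALID
Fold 2: move[4]->U => DRDRUDD INVALID (collision), skipped
Fold 3: move[3]->U => DRDURDD INVALID (collision), skipped
Fold 4: move[6]->U => DRDRRDU INVALID (collision), skipped
Fold 5: move[3]->L => DRDLRDD INVALID (collision), skipped

Answer: VXXXX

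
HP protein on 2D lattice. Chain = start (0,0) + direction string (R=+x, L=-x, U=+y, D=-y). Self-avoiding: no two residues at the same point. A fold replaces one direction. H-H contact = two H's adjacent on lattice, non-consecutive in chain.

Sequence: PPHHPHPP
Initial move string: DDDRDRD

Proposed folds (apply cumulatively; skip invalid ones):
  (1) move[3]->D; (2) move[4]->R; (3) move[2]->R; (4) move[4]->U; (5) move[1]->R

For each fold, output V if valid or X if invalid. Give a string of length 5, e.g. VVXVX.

Answer: VVVXV

Derivation:
Initial: DDDRDRD -> [(0, 0), (0, -1), (0, -2), (0, -3), (1, -3), (1, -4), (2, -4), (2, -5)]
Fold 1: move[3]->D => DDDDDRD VALID
Fold 2: move[4]->R => DDDDRRD VALID
Fold 3: move[2]->R => DDRDRRD VALID
Fold 4: move[4]->U => DDRDURD INVALID (collision), skipped
Fold 5: move[1]->R => DRRDRRD VALID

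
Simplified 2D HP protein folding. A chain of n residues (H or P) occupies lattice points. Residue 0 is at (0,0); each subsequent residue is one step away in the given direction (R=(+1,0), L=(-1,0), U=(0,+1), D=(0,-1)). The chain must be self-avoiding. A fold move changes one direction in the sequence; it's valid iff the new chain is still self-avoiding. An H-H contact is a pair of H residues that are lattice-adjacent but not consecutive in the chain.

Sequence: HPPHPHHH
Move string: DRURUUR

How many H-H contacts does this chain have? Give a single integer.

Positions: [(0, 0), (0, -1), (1, -1), (1, 0), (2, 0), (2, 1), (2, 2), (3, 2)]
H-H contact: residue 0 @(0,0) - residue 3 @(1, 0)

Answer: 1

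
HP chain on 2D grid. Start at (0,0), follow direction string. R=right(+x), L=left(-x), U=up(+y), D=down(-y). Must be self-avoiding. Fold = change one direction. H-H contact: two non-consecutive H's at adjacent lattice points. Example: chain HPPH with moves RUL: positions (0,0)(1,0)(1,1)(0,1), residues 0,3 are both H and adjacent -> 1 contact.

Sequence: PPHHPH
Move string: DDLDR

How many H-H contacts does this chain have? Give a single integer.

Positions: [(0, 0), (0, -1), (0, -2), (-1, -2), (-1, -3), (0, -3)]
H-H contact: residue 2 @(0,-2) - residue 5 @(0, -3)

Answer: 1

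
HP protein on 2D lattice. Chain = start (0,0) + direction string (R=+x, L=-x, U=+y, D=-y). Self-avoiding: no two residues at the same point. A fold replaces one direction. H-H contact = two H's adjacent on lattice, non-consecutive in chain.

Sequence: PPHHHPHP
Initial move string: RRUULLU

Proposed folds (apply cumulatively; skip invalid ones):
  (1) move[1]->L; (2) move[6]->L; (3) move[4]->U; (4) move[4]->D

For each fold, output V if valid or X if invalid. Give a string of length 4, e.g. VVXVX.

Answer: XVVX

Derivation:
Initial: RRUULLU -> [(0, 0), (1, 0), (2, 0), (2, 1), (2, 2), (1, 2), (0, 2), (0, 3)]
Fold 1: move[1]->L => RLUULLU INVALID (collision), skipped
Fold 2: move[6]->L => RRUULLL VALID
Fold 3: move[4]->U => RRUUULL VALID
Fold 4: move[4]->D => RRUUDLL INVALID (collision), skipped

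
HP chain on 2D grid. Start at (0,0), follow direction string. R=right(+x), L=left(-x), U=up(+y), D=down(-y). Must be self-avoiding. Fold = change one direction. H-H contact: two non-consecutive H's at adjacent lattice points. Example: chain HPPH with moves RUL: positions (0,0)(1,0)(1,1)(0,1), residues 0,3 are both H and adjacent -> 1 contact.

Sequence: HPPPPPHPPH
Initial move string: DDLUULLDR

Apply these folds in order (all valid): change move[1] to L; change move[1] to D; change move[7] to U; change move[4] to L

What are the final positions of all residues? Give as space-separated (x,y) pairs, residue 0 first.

Initial moves: DDLUULLDR
Fold: move[1]->L => DLLUULLDR (positions: [(0, 0), (0, -1), (-1, -1), (-2, -1), (-2, 0), (-2, 1), (-3, 1), (-4, 1), (-4, 0), (-3, 0)])
Fold: move[1]->D => DDLUULLDR (positions: [(0, 0), (0, -1), (0, -2), (-1, -2), (-1, -1), (-1, 0), (-2, 0), (-3, 0), (-3, -1), (-2, -1)])
Fold: move[7]->U => DDLUULLUR (positions: [(0, 0), (0, -1), (0, -2), (-1, -2), (-1, -1), (-1, 0), (-2, 0), (-3, 0), (-3, 1), (-2, 1)])
Fold: move[4]->L => DDLULLLUR (positions: [(0, 0), (0, -1), (0, -2), (-1, -2), (-1, -1), (-2, -1), (-3, -1), (-4, -1), (-4, 0), (-3, 0)])

Answer: (0,0) (0,-1) (0,-2) (-1,-2) (-1,-1) (-2,-1) (-3,-1) (-4,-1) (-4,0) (-3,0)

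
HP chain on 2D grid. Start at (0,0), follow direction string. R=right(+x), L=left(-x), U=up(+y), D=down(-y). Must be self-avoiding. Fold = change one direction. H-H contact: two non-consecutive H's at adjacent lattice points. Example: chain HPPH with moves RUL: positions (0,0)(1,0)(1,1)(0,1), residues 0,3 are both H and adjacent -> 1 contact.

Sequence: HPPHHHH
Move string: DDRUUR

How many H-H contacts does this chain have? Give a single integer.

Answer: 1

Derivation:
Positions: [(0, 0), (0, -1), (0, -2), (1, -2), (1, -1), (1, 0), (2, 0)]
H-H contact: residue 0 @(0,0) - residue 5 @(1, 0)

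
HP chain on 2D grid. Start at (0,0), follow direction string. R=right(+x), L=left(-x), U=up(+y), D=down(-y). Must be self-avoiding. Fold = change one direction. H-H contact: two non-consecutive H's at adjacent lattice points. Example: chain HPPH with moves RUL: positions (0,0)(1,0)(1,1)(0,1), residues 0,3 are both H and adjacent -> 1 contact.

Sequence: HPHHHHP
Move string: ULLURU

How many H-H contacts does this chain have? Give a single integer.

Answer: 1

Derivation:
Positions: [(0, 0), (0, 1), (-1, 1), (-2, 1), (-2, 2), (-1, 2), (-1, 3)]
H-H contact: residue 2 @(-1,1) - residue 5 @(-1, 2)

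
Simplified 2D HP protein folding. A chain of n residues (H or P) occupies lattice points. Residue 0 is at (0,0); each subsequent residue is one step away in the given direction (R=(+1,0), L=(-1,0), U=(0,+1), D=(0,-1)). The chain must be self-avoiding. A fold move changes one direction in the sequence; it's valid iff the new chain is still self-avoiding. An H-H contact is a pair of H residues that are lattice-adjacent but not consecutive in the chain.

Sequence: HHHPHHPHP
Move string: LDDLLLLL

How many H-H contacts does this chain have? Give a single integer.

Positions: [(0, 0), (-1, 0), (-1, -1), (-1, -2), (-2, -2), (-3, -2), (-4, -2), (-5, -2), (-6, -2)]
No H-H contacts found.

Answer: 0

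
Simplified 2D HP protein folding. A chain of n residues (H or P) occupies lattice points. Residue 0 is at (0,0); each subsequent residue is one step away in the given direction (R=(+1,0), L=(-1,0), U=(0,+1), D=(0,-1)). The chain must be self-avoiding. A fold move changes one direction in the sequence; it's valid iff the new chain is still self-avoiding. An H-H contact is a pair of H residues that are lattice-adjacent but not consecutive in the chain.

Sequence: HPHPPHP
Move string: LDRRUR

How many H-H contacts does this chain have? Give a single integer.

Answer: 1

Derivation:
Positions: [(0, 0), (-1, 0), (-1, -1), (0, -1), (1, -1), (1, 0), (2, 0)]
H-H contact: residue 0 @(0,0) - residue 5 @(1, 0)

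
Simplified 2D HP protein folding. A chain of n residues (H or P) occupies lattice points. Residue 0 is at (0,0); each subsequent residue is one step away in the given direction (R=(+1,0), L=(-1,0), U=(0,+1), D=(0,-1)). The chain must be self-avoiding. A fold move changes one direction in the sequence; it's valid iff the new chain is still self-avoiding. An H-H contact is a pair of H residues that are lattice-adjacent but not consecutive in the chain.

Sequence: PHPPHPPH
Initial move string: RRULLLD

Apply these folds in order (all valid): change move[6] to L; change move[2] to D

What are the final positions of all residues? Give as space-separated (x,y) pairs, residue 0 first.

Initial moves: RRULLLD
Fold: move[6]->L => RRULLLL (positions: [(0, 0), (1, 0), (2, 0), (2, 1), (1, 1), (0, 1), (-1, 1), (-2, 1)])
Fold: move[2]->D => RRDLLLL (positions: [(0, 0), (1, 0), (2, 0), (2, -1), (1, -1), (0, -1), (-1, -1), (-2, -1)])

Answer: (0,0) (1,0) (2,0) (2,-1) (1,-1) (0,-1) (-1,-1) (-2,-1)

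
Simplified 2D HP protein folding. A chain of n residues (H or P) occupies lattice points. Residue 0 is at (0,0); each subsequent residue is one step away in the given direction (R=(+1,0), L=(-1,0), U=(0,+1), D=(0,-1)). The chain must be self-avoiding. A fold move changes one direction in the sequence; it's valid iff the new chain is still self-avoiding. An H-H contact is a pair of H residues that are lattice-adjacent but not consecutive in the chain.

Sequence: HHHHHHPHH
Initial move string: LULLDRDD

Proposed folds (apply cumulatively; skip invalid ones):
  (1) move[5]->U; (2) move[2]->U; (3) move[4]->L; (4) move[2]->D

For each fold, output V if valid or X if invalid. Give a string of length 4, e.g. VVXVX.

Initial: LULLDRDD -> [(0, 0), (-1, 0), (-1, 1), (-2, 1), (-3, 1), (-3, 0), (-2, 0), (-2, -1), (-2, -2)]
Fold 1: move[5]->U => LULLDUDD INVALID (collision), skipped
Fold 2: move[2]->U => LUULDRDD INVALID (collision), skipped
Fold 3: move[4]->L => LULLLRDD INVALID (collision), skipped
Fold 4: move[2]->D => LUDLDRDD INVALID (collision), skipped

Answer: XXXX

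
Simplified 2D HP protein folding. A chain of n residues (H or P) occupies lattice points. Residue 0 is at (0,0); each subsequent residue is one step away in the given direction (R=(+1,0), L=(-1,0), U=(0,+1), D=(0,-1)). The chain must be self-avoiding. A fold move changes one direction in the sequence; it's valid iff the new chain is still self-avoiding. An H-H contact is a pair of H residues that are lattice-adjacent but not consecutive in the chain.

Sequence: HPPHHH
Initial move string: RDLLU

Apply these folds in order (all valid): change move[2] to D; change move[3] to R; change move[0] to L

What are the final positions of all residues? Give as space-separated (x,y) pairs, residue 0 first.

Answer: (0,0) (-1,0) (-1,-1) (-1,-2) (0,-2) (0,-1)

Derivation:
Initial moves: RDLLU
Fold: move[2]->D => RDDLU (positions: [(0, 0), (1, 0), (1, -1), (1, -2), (0, -2), (0, -1)])
Fold: move[3]->R => RDDRU (positions: [(0, 0), (1, 0), (1, -1), (1, -2), (2, -2), (2, -1)])
Fold: move[0]->L => LDDRU (positions: [(0, 0), (-1, 0), (-1, -1), (-1, -2), (0, -2), (0, -1)])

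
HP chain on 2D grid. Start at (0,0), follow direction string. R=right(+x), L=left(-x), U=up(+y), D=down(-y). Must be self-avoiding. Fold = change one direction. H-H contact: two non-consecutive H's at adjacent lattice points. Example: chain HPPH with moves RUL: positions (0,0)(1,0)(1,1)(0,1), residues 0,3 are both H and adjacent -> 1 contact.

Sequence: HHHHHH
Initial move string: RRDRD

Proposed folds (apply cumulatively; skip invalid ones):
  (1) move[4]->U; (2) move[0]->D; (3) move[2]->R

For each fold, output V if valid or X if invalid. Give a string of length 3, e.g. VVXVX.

Initial: RRDRD -> [(0, 0), (1, 0), (2, 0), (2, -1), (3, -1), (3, -2)]
Fold 1: move[4]->U => RRDRU VALID
Fold 2: move[0]->D => DRDRU VALID
Fold 3: move[2]->R => DRRRU VALID

Answer: VVV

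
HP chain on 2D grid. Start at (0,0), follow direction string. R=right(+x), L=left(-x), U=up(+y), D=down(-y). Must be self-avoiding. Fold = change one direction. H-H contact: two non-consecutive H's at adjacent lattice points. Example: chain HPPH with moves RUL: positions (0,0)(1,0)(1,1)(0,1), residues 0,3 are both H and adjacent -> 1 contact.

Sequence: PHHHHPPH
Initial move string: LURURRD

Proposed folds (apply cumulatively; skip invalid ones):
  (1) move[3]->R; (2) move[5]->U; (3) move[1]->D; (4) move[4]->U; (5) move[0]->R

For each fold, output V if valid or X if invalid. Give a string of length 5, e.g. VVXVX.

Answer: VXVVV

Derivation:
Initial: LURURRD -> [(0, 0), (-1, 0), (-1, 1), (0, 1), (0, 2), (1, 2), (2, 2), (2, 1)]
Fold 1: move[3]->R => LURRRRD VALID
Fold 2: move[5]->U => LURRRUD INVALID (collision), skipped
Fold 3: move[1]->D => LDRRRRD VALID
Fold 4: move[4]->U => LDRRURD VALID
Fold 5: move[0]->R => RDRRURD VALID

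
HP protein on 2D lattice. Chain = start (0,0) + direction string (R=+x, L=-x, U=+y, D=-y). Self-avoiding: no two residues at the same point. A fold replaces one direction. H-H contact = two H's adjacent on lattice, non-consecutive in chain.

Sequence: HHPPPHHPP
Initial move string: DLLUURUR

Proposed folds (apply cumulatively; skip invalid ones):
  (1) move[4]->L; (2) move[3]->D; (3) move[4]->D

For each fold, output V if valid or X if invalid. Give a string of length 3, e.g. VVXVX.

Initial: DLLUURUR -> [(0, 0), (0, -1), (-1, -1), (-2, -1), (-2, 0), (-2, 1), (-1, 1), (-1, 2), (0, 2)]
Fold 1: move[4]->L => DLLULRUR INVALID (collision), skipped
Fold 2: move[3]->D => DLLDURUR INVALID (collision), skipped
Fold 3: move[4]->D => DLLUDRUR INVALID (collision), skipped

Answer: XXX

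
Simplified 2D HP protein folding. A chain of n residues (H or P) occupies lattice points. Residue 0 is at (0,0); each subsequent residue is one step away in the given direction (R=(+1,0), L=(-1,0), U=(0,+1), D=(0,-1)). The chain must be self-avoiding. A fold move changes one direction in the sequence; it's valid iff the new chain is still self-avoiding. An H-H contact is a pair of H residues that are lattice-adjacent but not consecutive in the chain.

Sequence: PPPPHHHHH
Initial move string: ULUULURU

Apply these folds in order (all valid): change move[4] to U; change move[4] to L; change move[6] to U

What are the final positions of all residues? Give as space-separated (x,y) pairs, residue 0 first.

Answer: (0,0) (0,1) (-1,1) (-1,2) (-1,3) (-2,3) (-2,4) (-2,5) (-2,6)

Derivation:
Initial moves: ULUULURU
Fold: move[4]->U => ULUUUURU (positions: [(0, 0), (0, 1), (-1, 1), (-1, 2), (-1, 3), (-1, 4), (-1, 5), (0, 5), (0, 6)])
Fold: move[4]->L => ULUULURU (positions: [(0, 0), (0, 1), (-1, 1), (-1, 2), (-1, 3), (-2, 3), (-2, 4), (-1, 4), (-1, 5)])
Fold: move[6]->U => ULUULUUU (positions: [(0, 0), (0, 1), (-1, 1), (-1, 2), (-1, 3), (-2, 3), (-2, 4), (-2, 5), (-2, 6)])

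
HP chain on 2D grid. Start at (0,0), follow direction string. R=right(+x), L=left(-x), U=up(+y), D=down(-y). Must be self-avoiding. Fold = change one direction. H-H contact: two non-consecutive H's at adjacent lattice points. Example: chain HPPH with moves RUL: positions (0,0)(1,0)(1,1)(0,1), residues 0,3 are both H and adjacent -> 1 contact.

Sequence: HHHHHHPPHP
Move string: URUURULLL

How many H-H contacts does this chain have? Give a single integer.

Answer: 0

Derivation:
Positions: [(0, 0), (0, 1), (1, 1), (1, 2), (1, 3), (2, 3), (2, 4), (1, 4), (0, 4), (-1, 4)]
No H-H contacts found.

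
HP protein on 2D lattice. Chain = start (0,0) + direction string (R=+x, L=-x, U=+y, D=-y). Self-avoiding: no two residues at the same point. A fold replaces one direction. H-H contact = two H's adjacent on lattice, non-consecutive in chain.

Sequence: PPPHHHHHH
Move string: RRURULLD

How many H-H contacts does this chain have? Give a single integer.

Answer: 2

Derivation:
Positions: [(0, 0), (1, 0), (2, 0), (2, 1), (3, 1), (3, 2), (2, 2), (1, 2), (1, 1)]
H-H contact: residue 3 @(2,1) - residue 8 @(1, 1)
H-H contact: residue 3 @(2,1) - residue 6 @(2, 2)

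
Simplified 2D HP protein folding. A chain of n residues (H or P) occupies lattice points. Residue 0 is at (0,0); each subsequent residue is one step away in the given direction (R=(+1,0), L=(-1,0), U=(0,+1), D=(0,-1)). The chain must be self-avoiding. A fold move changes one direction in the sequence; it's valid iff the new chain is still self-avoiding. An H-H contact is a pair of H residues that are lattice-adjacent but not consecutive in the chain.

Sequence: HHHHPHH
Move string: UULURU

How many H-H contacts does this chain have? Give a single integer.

Positions: [(0, 0), (0, 1), (0, 2), (-1, 2), (-1, 3), (0, 3), (0, 4)]
H-H contact: residue 2 @(0,2) - residue 5 @(0, 3)

Answer: 1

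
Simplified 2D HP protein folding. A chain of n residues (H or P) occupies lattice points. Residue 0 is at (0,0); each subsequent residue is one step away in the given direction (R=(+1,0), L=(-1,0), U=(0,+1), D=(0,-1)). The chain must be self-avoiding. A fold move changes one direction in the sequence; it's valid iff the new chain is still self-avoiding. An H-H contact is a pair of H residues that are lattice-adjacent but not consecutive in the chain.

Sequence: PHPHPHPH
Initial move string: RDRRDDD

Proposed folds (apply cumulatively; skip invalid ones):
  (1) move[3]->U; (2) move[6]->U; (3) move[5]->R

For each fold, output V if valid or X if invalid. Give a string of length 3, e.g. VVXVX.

Initial: RDRRDDD -> [(0, 0), (1, 0), (1, -1), (2, -1), (3, -1), (3, -2), (3, -3), (3, -4)]
Fold 1: move[3]->U => RDRUDDD INVALID (collision), skipped
Fold 2: move[6]->U => RDRRDDU INVALID (collision), skipped
Fold 3: move[5]->R => RDRRDRD VALID

Answer: XXV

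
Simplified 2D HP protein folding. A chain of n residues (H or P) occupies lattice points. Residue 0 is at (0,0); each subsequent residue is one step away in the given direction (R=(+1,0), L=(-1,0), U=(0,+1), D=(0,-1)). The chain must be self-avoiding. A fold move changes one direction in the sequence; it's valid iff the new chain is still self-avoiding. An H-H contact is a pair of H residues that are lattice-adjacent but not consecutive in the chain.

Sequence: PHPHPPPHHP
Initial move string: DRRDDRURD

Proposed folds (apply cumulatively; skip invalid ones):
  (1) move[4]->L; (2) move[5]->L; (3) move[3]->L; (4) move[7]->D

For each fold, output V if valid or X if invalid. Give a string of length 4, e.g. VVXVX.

Answer: XXXX

Derivation:
Initial: DRRDDRURD -> [(0, 0), (0, -1), (1, -1), (2, -1), (2, -2), (2, -3), (3, -3), (3, -2), (4, -2), (4, -3)]
Fold 1: move[4]->L => DRRDLRURD INVALID (collision), skipped
Fold 2: move[5]->L => DRRDDLURD INVALID (collision), skipped
Fold 3: move[3]->L => DRRLDRURD INVALID (collision), skipped
Fold 4: move[7]->D => DRRDDRUDD INVALID (collision), skipped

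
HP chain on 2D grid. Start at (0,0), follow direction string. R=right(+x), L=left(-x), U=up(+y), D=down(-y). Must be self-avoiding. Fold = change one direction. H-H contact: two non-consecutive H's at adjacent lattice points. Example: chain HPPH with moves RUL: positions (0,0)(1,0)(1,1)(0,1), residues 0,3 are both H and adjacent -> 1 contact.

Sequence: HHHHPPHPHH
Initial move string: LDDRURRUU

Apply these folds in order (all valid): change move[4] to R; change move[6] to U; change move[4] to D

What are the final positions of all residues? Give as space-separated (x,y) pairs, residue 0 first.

Answer: (0,0) (-1,0) (-1,-1) (-1,-2) (0,-2) (0,-3) (1,-3) (1,-2) (1,-1) (1,0)

Derivation:
Initial moves: LDDRURRUU
Fold: move[4]->R => LDDRRRRUU (positions: [(0, 0), (-1, 0), (-1, -1), (-1, -2), (0, -2), (1, -2), (2, -2), (3, -2), (3, -1), (3, 0)])
Fold: move[6]->U => LDDRRRUUU (positions: [(0, 0), (-1, 0), (-1, -1), (-1, -2), (0, -2), (1, -2), (2, -2), (2, -1), (2, 0), (2, 1)])
Fold: move[4]->D => LDDRDRUUU (positions: [(0, 0), (-1, 0), (-1, -1), (-1, -2), (0, -2), (0, -3), (1, -3), (1, -2), (1, -1), (1, 0)])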